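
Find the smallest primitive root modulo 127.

3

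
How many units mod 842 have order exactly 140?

φ(842) = φ(2)·φ(421) = 1·420 = 420 = 2^2 · 3 · 5 · 7.
Since (Z/842Z)^× is cyclic of order 420, the number of elements of order d is φ(d) when d | 420 and 0 otherwise.
140 = 2^2 · 5 · 7 divides 420, and φ(140) = 48.

48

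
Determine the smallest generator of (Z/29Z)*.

2

φ(29) = 29 − 1 = 28 = 2^2 · 7.
Test candidates g = 2, 3, … against the prime factors q ∈ {2, 7} of φ(29): g is a generator iff g^(28/q) ≢ 1 for every such q.
g = 2: 2^14 ≡ 28; 2^4 ≡ 16 — none is 1, so 2 is a primitive root.
Hence the least primitive root of 29 is 2.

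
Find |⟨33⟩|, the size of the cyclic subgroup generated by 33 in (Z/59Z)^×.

58

Since 33 ∈ (Z/59Z)^×, its order divides φ(59) = 59 − 1 = 58 = 2 · 29.
Divisors of 58: 1, 2, 29, 58.
Evaluate successive powers at the divisors of 58:
33^1 ≡ 33 (mod 59)
33^2 ≡ 27 (mod 59)
33^29 ≡ 58 (mod 59)
33^58 ≡ 1 (mod 59) ✓
So ord_59(33) = 58.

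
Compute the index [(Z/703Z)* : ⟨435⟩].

By Lagrange's theorem, ord_703(435) divides φ(703) = φ(19·37) = (19−1)·(37−1) = 18·36 = 648 = 2^3 · 3^4.
Divisors of 648: 1, 2, 3, 4, 6, 8, 9, 12, 18, 24, 27, 36, 54, 72, 81, 108, 162, 216, 324, 648.
Evaluate successive powers at the divisors of 648:
435^1 ≡ 435 (mod 703)
435^2 ≡ 118 (mod 703)
435^3 ≡ 11 (mod 703)
435^4 ≡ 567 (mod 703)
435^6 ≡ 121 (mod 703)
435^8 ≡ 218 (mod 703)
435^9 ≡ 628 (mod 703)
435^12 ≡ 581 (mod 703)
435^18 ≡ 1 (mod 703) ✓
The order of 435 is 18, so the subgroup it generates has 18 elements.
The index is φ(703) / ord(435) = 648 / 18 = 36.

36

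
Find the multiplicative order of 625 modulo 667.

77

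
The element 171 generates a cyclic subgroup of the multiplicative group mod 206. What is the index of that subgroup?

By Lagrange's theorem, ord_206(171) divides φ(206) = φ(2)·φ(103) = 1·102 = 102 = 2 · 3 · 17.
Divisors of 102: 1, 2, 3, 6, 17, 34, 51, 102.
Evaluate successive powers at the divisors of 102:
171^1 ≡ 171
171^2 ≡ 195
171^3 ≡ 179
171^6 ≡ 111
171^17 ≡ 159
171^34 ≡ 149
171^51 ≡ 1
So ord_206(171) = 51, hence |⟨171⟩| = 51.
Index = |(Z/206Z)^×| / |⟨171⟩| = 102 / 51 = 2.

2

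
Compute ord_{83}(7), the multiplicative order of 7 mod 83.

41

The order of 7 must divide φ(83) = 83 − 1 = 82 = 2 · 41.
Divisors of 82: 1, 2, 41, 82.
Evaluate successive powers at the divisors of 82:
7^1 ≡ 7 (mod 83)
7^2 ≡ 49 (mod 83)
7^41 ≡ 1 (mod 83) ✓
Therefore the multiplicative order of 7 modulo 83 is 41.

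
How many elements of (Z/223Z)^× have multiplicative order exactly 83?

0

φ(223) = 223 − 1 = 222 = 2 · 3 · 37.
Since (Z/223Z)^× is cyclic of order 222, the number of elements of order d is φ(d) when d | 222 and 0 otherwise.
Since 83 ∤ 222, the count is 0.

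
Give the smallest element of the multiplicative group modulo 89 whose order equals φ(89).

3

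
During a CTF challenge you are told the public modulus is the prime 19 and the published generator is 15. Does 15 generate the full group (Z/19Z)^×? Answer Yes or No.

φ(19) = 19 − 1 = 18 = 2 · 3^2.
Test 15^(18/q) mod 19 for each prime factor q of 18:
15^9 ≡ 18 (mod 19)  [q = 2: ≢ 1 ✓]
15^6 ≡ 11 (mod 19)  [q = 3: ≢ 1 ✓]
All checks pass, so 15 has order 18 and is a primitive root modulo 19.

Yes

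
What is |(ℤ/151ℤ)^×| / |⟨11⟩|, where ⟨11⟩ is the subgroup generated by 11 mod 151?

By Lagrange's theorem, ord_151(11) divides φ(151) = 151 − 1 = 150 = 2 · 3 · 5^2.
Divisors of 150: 1, 2, 3, 5, 6, 10, 15, 25, 30, 50, 75, 150.
Test each divisor d:
11^1 ≡ 11 (mod 151)
11^2 ≡ 121 (mod 151)
11^3 ≡ 123 (mod 151)
11^5 ≡ 85 (mod 151)
11^6 ≡ 29 (mod 151)
11^10 ≡ 128 (mod 151)
11^15 ≡ 8 (mod 151)
11^25 ≡ 118 (mod 151)
11^30 ≡ 64 (mod 151)
11^50 ≡ 32 (mod 151)
11^75 ≡ 1 (mod 151) ✓
Thus |⟨11⟩| = ord(11) = 75.
Index = |(Z/151Z)^×| / |⟨11⟩| = 150 / 75 = 2.

2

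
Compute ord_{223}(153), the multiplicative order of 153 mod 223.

111

Since 153 ∈ (Z/223Z)^×, its order divides φ(223) = 223 − 1 = 222 = 2 · 3 · 37.
Divisors of 222: 1, 2, 3, 6, 37, 74, 111, 222.
Test each divisor d:
153^1 ≡ 153 (mod 223)
153^2 ≡ 217 (mod 223)
153^3 ≡ 197 (mod 223)
153^6 ≡ 7 (mod 223)
153^37 ≡ 183 (mod 223)
153^74 ≡ 39 (mod 223)
153^111 ≡ 1 (mod 223) ✓
Therefore the multiplicative order of 153 modulo 223 is 111.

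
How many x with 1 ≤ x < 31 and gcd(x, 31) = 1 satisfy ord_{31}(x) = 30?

φ(31) = 31 − 1 = 30 = 2 · 3 · 5.
Since (Z/31Z)^× is cyclic of order 30, the number of elements of order d is φ(d) when d | 30 and 0 otherwise.
30 = 2 · 3 · 5 divides 30, and φ(30) = 8.

8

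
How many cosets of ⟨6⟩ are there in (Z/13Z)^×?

1

By Lagrange's theorem, ord_13(6) divides φ(13) = 13 − 1 = 12 = 2^2 · 3.
Divisors of 12: 1, 2, 3, 4, 6, 12.
Check 6^d mod 13 for each divisor in increasing order:
6^1 ≡ 6
6^2 ≡ 10
6^3 ≡ 8
6^4 ≡ 9
6^6 ≡ 12
6^12 ≡ 1
The order of 6 is 12, so the subgroup it generates has 12 elements.
The index is φ(13) / ord(6) = 12 / 12 = 1.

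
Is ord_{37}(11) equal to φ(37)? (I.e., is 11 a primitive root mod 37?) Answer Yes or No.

No

φ(37) = 37 − 1 = 36 = 2^2 · 3^2.
An element g generates (Z/37Z)^× iff g^(36/q) ≢ 1 (mod 37) for each prime q ∈ {2, 3}.
11^18 ≡ 1 (mod 37)  [q = 2: ≡ 1 ✗]
11^12 ≡ 1 (mod 37)  [q = 3: ≡ 1 ✗]
11^18 ≡ 1 shows ord(11) | 18, strictly less than φ(37); not a primitive root.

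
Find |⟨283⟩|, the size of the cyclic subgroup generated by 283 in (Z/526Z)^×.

The order of 283 must divide φ(526) = φ(2)·φ(263) = 1·262 = 262 = 2 · 131.
Divisors of 262: 1, 2, 131, 262.
Test each divisor d:
283^1 ≡ 283 (mod 526)
283^2 ≡ 137 (mod 526)
283^131 ≡ 525 (mod 526)
283^262 ≡ 1 (mod 526) ✓
Therefore the multiplicative order of 283 modulo 526 is 262.

262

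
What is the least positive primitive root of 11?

2

φ(11) = 11 − 1 = 10 = 2 · 5.
Test candidates g = 2, 3, … against the prime factors q ∈ {2, 5} of φ(11): g is a generator iff g^(10/q) ≢ 1 for every such q.
g = 2: 2^5 ≡ 10; 2^2 ≡ 4 — none is 1, so 2 is a primitive root.
So 2 is the smallest generator of (Z/11Z)^×.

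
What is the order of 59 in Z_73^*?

72

By Lagrange's theorem, ord_73(59) divides φ(73) = 73 − 1 = 72 = 2^3 · 3^2.
Divisors of 72: 1, 2, 3, 4, 6, 8, 9, 12, 18, 24, 36, 72.
Test each divisor d:
59^1 ≡ 59
59^2 ≡ 50
59^3 ≡ 30
59^4 ≡ 18
59^6 ≡ 24
59^8 ≡ 32
59^9 ≡ 63
59^12 ≡ 65
59^18 ≡ 27
59^24 ≡ 64
59^36 ≡ 72
59^72 ≡ 1
The smallest such exponent is 72, so the order of 59 is 72.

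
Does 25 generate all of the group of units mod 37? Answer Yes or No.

No

φ(37) = 37 − 1 = 36 = 2^2 · 3^2.
An element g generates (Z/37Z)^× iff g^(36/q) ≢ 1 (mod 37) for each prime q ∈ {2, 3}.
25^18 ≡ 1 (mod 37)  [q = 2: ≡ 1 ✗]
25^12 ≡ 26 (mod 37)  [q = 3: ≢ 1 ✓]
Since 25^18 ≡ 1, the order of 25 divides 18 < 36, so 25 is not a primitive root.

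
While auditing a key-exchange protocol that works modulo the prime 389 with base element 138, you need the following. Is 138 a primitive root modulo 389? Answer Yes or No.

Yes

φ(389) = 389 − 1 = 388 = 2^2 · 97.
An element g generates (Z/389Z)^× iff g^(388/q) ≢ 1 (mod 389) for each prime q ∈ {2, 97}.
138^194 ≡ 388 (mod 389)  [q = 2: ≢ 1 ✓]
138^4 ≡ 289 (mod 389)  [q = 97: ≢ 1 ✓]
Every test exponent gives a nontrivial residue, hence 138 generates the full group.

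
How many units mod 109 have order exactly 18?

6

φ(109) = 109 − 1 = 108 = 2^2 · 3^3.
In a cyclic group of order 108, there are φ(d) elements of order d for each divisor d of 108, and zero for non-divisors.
18 = 2 · 3^2 divides 108, and φ(18) = 6.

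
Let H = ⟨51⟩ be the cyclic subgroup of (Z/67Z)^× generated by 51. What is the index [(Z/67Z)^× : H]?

1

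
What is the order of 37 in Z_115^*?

44

ord(37) | φ(115) = φ(5·23) = (5−1)·(23−1) = 4·22 = 88 = 2^3 · 11.
Divisors of 88: 1, 2, 4, 8, 11, 22, 44, 88.
Test each divisor d:
37^1 ≡ 37 (mod 115)
37^2 ≡ 104 (mod 115)
37^4 ≡ 6 (mod 115)
37^8 ≡ 36 (mod 115)
37^11 ≡ 68 (mod 115)
37^22 ≡ 24 (mod 115)
37^44 ≡ 1 (mod 115) ✓
Therefore the multiplicative order of 37 modulo 115 is 44.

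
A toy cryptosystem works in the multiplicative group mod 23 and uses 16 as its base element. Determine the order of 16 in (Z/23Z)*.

11

By Lagrange's theorem, ord_23(16) divides φ(23) = 23 − 1 = 22 = 2 · 11.
Divisors of 22: 1, 2, 11, 22.
Evaluate successive powers at the divisors of 22:
16^1 ≡ 16 (mod 23)
16^2 ≡ 3 (mod 23)
16^11 ≡ 1 (mod 23) ✓
The smallest such exponent is 11, so the order of 16 is 11.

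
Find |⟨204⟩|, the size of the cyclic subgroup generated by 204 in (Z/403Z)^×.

15

By Lagrange's theorem, ord_403(204) divides φ(403) = φ(13·31) = (13−1)·(31−1) = 12·30 = 360 = 2^3 · 3^2 · 5.
Divisors of 360: 1, 2, 3, 4, 5, 6, 8, 9, 10, 12, 15, 18, 20, 24, 30, 36, 40, 45, 60, 72, 90, 120, 180, 360.
Check 204^d mod 403 for each divisor in increasing order:
204^1 ≡ 204
204^2 ≡ 107
204^3 ≡ 66
204^4 ≡ 165
204^5 ≡ 211
204^6 ≡ 326
204^8 ≡ 224
204^9 ≡ 157
204^10 ≡ 191
204^12 ≡ 287
204^15 ≡ 1
Hence ord(204) = 15.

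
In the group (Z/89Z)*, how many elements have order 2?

1

φ(89) = 89 − 1 = 88 = 2^3 · 11.
(Z/89Z)^× is cyclic (|G| = 88); a cyclic group of order m has exactly φ(d) elements of each order d | m, and none otherwise.
2 | 88, and φ(2) = 2 − 1 = 1.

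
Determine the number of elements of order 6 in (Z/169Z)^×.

φ(169) = φ(13^2) = 13·(13−1) = 156 = 2^2 · 3 · 13.
In a cyclic group of order 156, there are φ(d) elements of order d for each divisor d of 156, and zero for non-divisors.
6 = 2 · 3 divides 156, and φ(6) = 2.

2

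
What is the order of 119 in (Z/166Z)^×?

41

By Lagrange's theorem, ord_166(119) divides φ(166) = φ(2)·φ(83) = 1·82 = 82 = 2 · 41.
Divisors of 82: 1, 2, 41, 82.
Compute 119^d (mod 166) for the divisors d until we hit 1:
119^1 ≡ 119 (mod 166)
119^2 ≡ 51 (mod 166)
119^41 ≡ 1 (mod 166) ✓
Hence ord(119) = 41.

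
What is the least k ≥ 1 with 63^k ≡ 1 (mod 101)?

100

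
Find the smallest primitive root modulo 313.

10

φ(313) = 313 − 1 = 312 = 2^3 · 3 · 13.
g is a primitive root iff g^(312/q) ≢ 1 (mod 313) for each prime q ∈ {2, 3, 13}.
g = 2: 2^156 ≡ 1 — hits 1, so not a primitive root.
g = 3: 3^156 ≡ 1 — hits 1, so not a primitive root.
g = 4: 4^156 ≡ 1 — hits 1, so not a primitive root.
g = 5: 5^156 ≡ 312; 5^104 ≡ 1 — hits 1, so not a primitive root.
g = 6: 6^156 ≡ 1 — hits 1, so not a primitive root.
g = 7: 7^156 ≡ 312; 7^104 ≡ 1 — hits 1, so not a primitive root.
g = 8: 8^156 ≡ 1 — hits 1, so not a primitive root.
g = 9: 9^156 ≡ 1 — hits 1, so not a primitive root.
g = 10: 10^156 ≡ 312; 10^104 ≡ 214; 10^24 ≡ 103 — none is 1, so 10 is a primitive root.
Hence the least primitive root of 313 is 10.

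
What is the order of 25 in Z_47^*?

23

ord(25) | φ(47) = 47 − 1 = 46 = 2 · 23.
Divisors of 46: 1, 2, 23, 46.
Check 25^d mod 47 for each divisor in increasing order:
25^1 ≡ 25
25^2 ≡ 14
25^23 ≡ 1
So ord_47(25) = 23.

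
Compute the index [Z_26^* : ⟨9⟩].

4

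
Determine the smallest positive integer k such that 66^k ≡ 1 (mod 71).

ord(66) | φ(71) = 71 − 1 = 70 = 2 · 5 · 7.
Divisors of 70: 1, 2, 5, 7, 10, 14, 35, 70.
Check 66^d mod 71 for each divisor in increasing order:
66^1 ≡ 66 (mod 71)
66^2 ≡ 25 (mod 71)
66^5 ≡ 70 (mod 71)
66^7 ≡ 46 (mod 71)
66^10 ≡ 1 (mod 71) ✓
The smallest such exponent is 10, so the order of 66 is 10.

10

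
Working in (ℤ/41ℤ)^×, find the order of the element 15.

40

Since 15 ∈ (Z/41Z)^×, its order divides φ(41) = 41 − 1 = 40 = 2^3 · 5.
Divisors of 40: 1, 2, 4, 5, 8, 10, 20, 40.
Check 15^d mod 41 for each divisor in increasing order:
15^1 ≡ 15 (mod 41)
15^2 ≡ 20 (mod 41)
15^4 ≡ 31 (mod 41)
15^5 ≡ 14 (mod 41)
15^8 ≡ 18 (mod 41)
15^10 ≡ 32 (mod 41)
15^20 ≡ 40 (mod 41)
15^40 ≡ 1 (mod 41) ✓
Therefore the multiplicative order of 15 modulo 41 is 40.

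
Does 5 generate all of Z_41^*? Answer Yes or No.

No

φ(41) = 41 − 1 = 40 = 2^3 · 5.
Test 5^(40/q) mod 41 for each prime factor q of 40:
5^20 ≡ 1 (mod 41)  [q = 2: ≡ 1 ✗]
5^8 ≡ 18 (mod 41)  [q = 5: ≢ 1 ✓]
5^20 ≡ 1 shows ord(5) | 20, strictly less than φ(41); not a primitive root.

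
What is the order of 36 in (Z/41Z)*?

ord(36) | φ(41) = 41 − 1 = 40 = 2^3 · 5.
Divisors of 40: 1, 2, 4, 5, 8, 10, 20, 40.
Test each divisor d:
36^1 ≡ 36
36^2 ≡ 25
36^4 ≡ 10
36^5 ≡ 32
36^8 ≡ 18
36^10 ≡ 40
36^20 ≡ 1
Hence ord(36) = 20.

20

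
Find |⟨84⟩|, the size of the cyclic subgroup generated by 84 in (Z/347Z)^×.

ord(84) | φ(347) = 347 − 1 = 346 = 2 · 173.
Divisors of 346: 1, 2, 173, 346.
Check 84^d mod 347 for each divisor in increasing order:
84^1 ≡ 84 (mod 347)
84^2 ≡ 116 (mod 347)
84^173 ≡ 346 (mod 347)
84^346 ≡ 1 (mod 347) ✓
The smallest such exponent is 346, so the order of 84 is 346.

346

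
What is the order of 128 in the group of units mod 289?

136

The order of 128 must divide φ(289) = φ(17^2) = 17·(17−1) = 272 = 2^4 · 17.
Divisors of 272: 1, 2, 4, 8, 16, 17, 34, 68, 136, 272.
Compute 128^d (mod 289) for the divisors d until we hit 1:
128^1 ≡ 128 (mod 289)
128^2 ≡ 200 (mod 289)
128^4 ≡ 118 (mod 289)
128^8 ≡ 52 (mod 289)
128^16 ≡ 103 (mod 289)
128^17 ≡ 179 (mod 289)
128^34 ≡ 251 (mod 289)
128^68 ≡ 288 (mod 289)
128^136 ≡ 1 (mod 289) ✓
The smallest such exponent is 136, so the order of 128 is 136.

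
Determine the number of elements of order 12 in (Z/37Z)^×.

φ(37) = 37 − 1 = 36 = 2^2 · 3^2.
(Z/37Z)^× is cyclic (|G| = 36); a cyclic group of order m has exactly φ(d) elements of each order d | m, and none otherwise.
12 = 2^2 · 3 divides 36, and φ(12) = 4.

4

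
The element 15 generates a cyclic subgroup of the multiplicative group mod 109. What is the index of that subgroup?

4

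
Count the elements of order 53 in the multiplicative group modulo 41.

0

φ(41) = 41 − 1 = 40 = 2^3 · 5.
Since (Z/41Z)^× is cyclic of order 40, the number of elements of order d is φ(d) when d | 40 and 0 otherwise.
Here 40 is not a multiple of 53, so there are no elements of order 53.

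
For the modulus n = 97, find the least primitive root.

φ(97) = 97 − 1 = 96 = 2^5 · 3.
g is a primitive root iff g^(96/q) ≢ 1 (mod 97) for each prime q ∈ {2, 3}.
g = 2: 2^48 ≡ 1 — hits 1, so not a primitive root.
g = 3: 3^48 ≡ 1 — hits 1, so not a primitive root.
g = 4: 4^48 ≡ 1 — hits 1, so not a primitive root.
g = 5: 5^48 ≡ 96; 5^32 ≡ 35 — none is 1, so 5 is a primitive root.
So 5 is the smallest generator of (Z/97Z)^×.

5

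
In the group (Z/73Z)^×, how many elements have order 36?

φ(73) = 73 − 1 = 72 = 2^3 · 3^2.
(Z/73Z)^× is cyclic (|G| = 72); a cyclic group of order m has exactly φ(d) elements of each order d | m, and none otherwise.
36 = 2^2 · 3^2 divides 72, and φ(36) = 12.

12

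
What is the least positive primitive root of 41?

6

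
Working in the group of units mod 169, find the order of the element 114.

The order of 114 must divide φ(169) = φ(13^2) = 13·(13−1) = 156 = 2^2 · 3 · 13.
Divisors of 156: 1, 2, 3, 4, 6, 12, 13, 26, 39, 52, 78, 156.
Evaluate successive powers at the divisors of 156:
114^1 ≡ 114 (mod 169)
114^2 ≡ 152 (mod 169)
114^3 ≡ 90 (mod 169)
114^4 ≡ 120 (mod 169)
114^6 ≡ 157 (mod 169)
114^12 ≡ 144 (mod 169)
114^13 ≡ 23 (mod 169)
114^26 ≡ 22 (mod 169)
114^39 ≡ 168 (mod 169)
114^52 ≡ 146 (mod 169)
114^78 ≡ 1 (mod 169) ✓
Hence ord(114) = 78.

78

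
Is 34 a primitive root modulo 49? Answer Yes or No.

φ(49) = φ(7^2) = 7·(7−1) = 42 = 2 · 3 · 7.
An element g generates (Z/49Z)^× iff g^(42/q) ≢ 1 (mod 49) for each prime q ∈ {2, 3, 7}.
34^21 ≡ 48 (mod 49)  [q = 2: ≢ 1 ✓]
34^14 ≡ 1 (mod 49)  [q = 3: ≡ 1 ✗]
34^6 ≡ 36 (mod 49)  [q = 7: ≢ 1 ✓]
34^14 ≡ 1 shows ord(34) | 14, strictly less than φ(49); not a primitive root.

No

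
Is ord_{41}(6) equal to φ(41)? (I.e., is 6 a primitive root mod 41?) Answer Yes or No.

Yes

φ(41) = 41 − 1 = 40 = 2^3 · 5.
6 is a primitive root mod 41 iff 6^(φ(41)/q) ≢ 1 for every prime q | φ(41), i.e. q ∈ {2, 5}.
6^20 ≡ 40 (mod 41)  [q = 2: ≢ 1 ✓]
6^8 ≡ 10 (mod 41)  [q = 5: ≢ 1 ✓]
All checks pass, so 6 has order 40 and is a primitive root modulo 41.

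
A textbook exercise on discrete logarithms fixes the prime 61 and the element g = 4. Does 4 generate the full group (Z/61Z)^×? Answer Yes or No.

φ(61) = 61 − 1 = 60 = 2^2 · 3 · 5.
Test 4^(60/q) mod 61 for each prime factor q of 60:
4^30 ≡ 1 (mod 61)  [q = 2: ≡ 1 ✗]
4^20 ≡ 13 (mod 61)  [q = 3: ≢ 1 ✓]
4^12 ≡ 20 (mod 61)  [q = 5: ≢ 1 ✓]
4^30 ≡ 1 shows ord(4) | 30, strictly less than φ(61); not a primitive root.

No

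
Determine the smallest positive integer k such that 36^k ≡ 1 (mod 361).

171

The order of 36 must divide φ(361) = φ(19^2) = 19·(19−1) = 342 = 2 · 3^2 · 19.
Divisors of 342: 1, 2, 3, 6, 9, 18, 19, 38, 57, 114, 171, 342.
Check 36^d mod 361 for each divisor in increasing order:
36^1 ≡ 36
36^2 ≡ 213
36^3 ≡ 87
36^6 ≡ 349
36^9 ≡ 39
36^18 ≡ 77
36^19 ≡ 245
36^38 ≡ 99
36^57 ≡ 68
36^114 ≡ 292
36^171 ≡ 1
The smallest such exponent is 171, so the order of 36 is 171.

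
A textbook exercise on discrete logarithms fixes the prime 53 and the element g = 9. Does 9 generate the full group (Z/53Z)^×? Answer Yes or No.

No

φ(53) = 53 − 1 = 52 = 2^2 · 13.
It suffices to check that the order of 9 is not a proper divisor of 52: compute 9^(52/q) for q ∈ {2, 13}.
9^26 ≡ 1 (mod 53)  [q = 2: ≡ 1 ✗]
9^4 ≡ 42 (mod 53)  [q = 13: ≢ 1 ✓]
9^26 ≡ 1 shows ord(9) | 26, strictly less than φ(53); not a primitive root.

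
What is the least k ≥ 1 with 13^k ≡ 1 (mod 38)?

18

By Lagrange's theorem, ord_38(13) divides φ(38) = φ(2)·φ(19) = 1·18 = 18 = 2 · 3^2.
Divisors of 18: 1, 2, 3, 6, 9, 18.
Test each divisor d:
13^1 ≡ 13 (mod 38)
13^2 ≡ 17 (mod 38)
13^3 ≡ 31 (mod 38)
13^6 ≡ 11 (mod 38)
13^9 ≡ 37 (mod 38)
13^18 ≡ 1 (mod 38) ✓
Hence ord(13) = 18.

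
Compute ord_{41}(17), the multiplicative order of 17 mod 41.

40

Since 17 ∈ (Z/41Z)^×, its order divides φ(41) = 41 − 1 = 40 = 2^3 · 5.
Divisors of 40: 1, 2, 4, 5, 8, 10, 20, 40.
Evaluate successive powers at the divisors of 40:
17^1 ≡ 17
17^2 ≡ 2
17^4 ≡ 4
17^5 ≡ 27
17^8 ≡ 16
17^10 ≡ 32
17^20 ≡ 40
17^40 ≡ 1
Hence ord(17) = 40.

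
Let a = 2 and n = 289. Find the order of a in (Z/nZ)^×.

The order of 2 must divide φ(289) = φ(17^2) = 17·(17−1) = 272 = 2^4 · 17.
Divisors of 272: 1, 2, 4, 8, 16, 17, 34, 68, 136, 272.
Check 2^d mod 289 for each divisor in increasing order:
2^1 ≡ 2 (mod 289)
2^2 ≡ 4 (mod 289)
2^4 ≡ 16 (mod 289)
2^8 ≡ 256 (mod 289)
2^16 ≡ 222 (mod 289)
2^17 ≡ 155 (mod 289)
2^34 ≡ 38 (mod 289)
2^68 ≡ 288 (mod 289)
2^136 ≡ 1 (mod 289) ✓
The smallest such exponent is 136, so the order of 2 is 136.

136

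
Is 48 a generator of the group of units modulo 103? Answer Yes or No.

Yes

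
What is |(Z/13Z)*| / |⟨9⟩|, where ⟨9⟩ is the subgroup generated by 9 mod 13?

4

By Lagrange's theorem, ord_13(9) divides φ(13) = 13 − 1 = 12 = 2^2 · 3.
Divisors of 12: 1, 2, 3, 4, 6, 12.
Compute 9^d (mod 13) for the divisors d until we hit 1:
9^1 ≡ 9
9^2 ≡ 3
9^3 ≡ 1
The order of 9 is 3, so the subgroup it generates has 3 elements.
[(Z/13Z)^× : ⟨9⟩] = 12/3 = 4.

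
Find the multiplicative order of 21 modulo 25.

5

ord(21) | φ(25) = φ(5^2) = 5·(5−1) = 20 = 2^2 · 5.
Divisors of 20: 1, 2, 4, 5, 10, 20.
Check 21^d mod 25 for each divisor in increasing order:
21^1 ≡ 21
21^2 ≡ 16
21^4 ≡ 6
21^5 ≡ 1
So ord_25(21) = 5.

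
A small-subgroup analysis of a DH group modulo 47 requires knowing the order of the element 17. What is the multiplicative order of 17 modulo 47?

By Lagrange's theorem, ord_47(17) divides φ(47) = 47 − 1 = 46 = 2 · 23.
Divisors of 46: 1, 2, 23, 46.
Check 17^d mod 47 for each divisor in increasing order:
17^1 ≡ 17 (mod 47)
17^2 ≡ 7 (mod 47)
17^23 ≡ 1 (mod 47) ✓
Therefore the multiplicative order of 17 modulo 47 is 23.

23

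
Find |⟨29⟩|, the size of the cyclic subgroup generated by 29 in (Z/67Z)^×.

The order of 29 must divide φ(67) = 67 − 1 = 66 = 2 · 3 · 11.
Divisors of 66: 1, 2, 3, 6, 11, 22, 33, 66.
Test each divisor d:
29^1 ≡ 29 (mod 67)
29^2 ≡ 37 (mod 67)
29^3 ≡ 1 (mod 67) ✓
So ord_67(29) = 3.

3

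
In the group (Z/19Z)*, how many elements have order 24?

φ(19) = 19 − 1 = 18 = 2 · 3^2.
(Z/19Z)^× is cyclic (|G| = 18); a cyclic group of order m has exactly φ(d) elements of each order d | m, and none otherwise.
Since 24 ∤ 18, the count is 0.

0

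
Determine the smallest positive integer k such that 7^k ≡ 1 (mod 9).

3

The order of 7 must divide φ(9) = φ(3^2) = 3·(3−1) = 6 = 2 · 3.
Divisors of 6: 1, 2, 3, 6.
Check 7^d mod 9 for each divisor in increasing order:
7^1 ≡ 7 (mod 9)
7^2 ≡ 4 (mod 9)
7^3 ≡ 1 (mod 9) ✓
Therefore the multiplicative order of 7 modulo 9 is 3.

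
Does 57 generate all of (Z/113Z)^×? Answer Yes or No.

No

φ(113) = 113 − 1 = 112 = 2^4 · 7.
Test 57^(112/q) mod 113 for each prime factor q of 112:
57^56 ≡ 1 (mod 113)  [q = 2: ≡ 1 ✗]
57^16 ≡ 28 (mod 113)  [q = 7: ≢ 1 ✓]
57^56 ≡ 1 shows ord(57) | 56, strictly less than φ(113); not a primitive root.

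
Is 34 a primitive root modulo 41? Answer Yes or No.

φ(41) = 41 − 1 = 40 = 2^3 · 5.
An element g generates (Z/41Z)^× iff g^(40/q) ≢ 1 (mod 41) for each prime q ∈ {2, 5}.
34^20 ≡ 40 (mod 41)  [q = 2: ≢ 1 ✓]
34^8 ≡ 37 (mod 41)  [q = 5: ≢ 1 ✓]
None equal 1, so ord_41(34) = 40: 34 is a primitive root.

Yes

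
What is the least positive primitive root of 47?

5

φ(47) = 47 − 1 = 46 = 2 · 23.
g is a primitive root iff g^(46/q) ≢ 1 (mod 47) for each prime q ∈ {2, 23}.
g = 2: 2^23 ≡ 1 — hits 1, so not a primitive root.
g = 3: 3^23 ≡ 1 — hits 1, so not a primitive root.
g = 4: 4^23 ≡ 1 — hits 1, so not a primitive root.
g = 5: 5^23 ≡ 46; 5^2 ≡ 25 — none is 1, so 5 is a primitive root.
The smallest primitive root modulo 47 is 5.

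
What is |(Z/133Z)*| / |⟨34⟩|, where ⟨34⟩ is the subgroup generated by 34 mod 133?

By Lagrange's theorem, ord_133(34) divides φ(133) = φ(7·19) = (7−1)·(19−1) = 6·18 = 108 = 2^2 · 3^3.
Divisors of 108: 1, 2, 3, 4, 6, 9, 12, 18, 27, 36, 54, 108.
Compute 34^d (mod 133) for the divisors d until we hit 1:
34^1 ≡ 34 (mod 133)
34^2 ≡ 92 (mod 133)
34^3 ≡ 69 (mod 133)
34^4 ≡ 85 (mod 133)
34^6 ≡ 106 (mod 133)
34^9 ≡ 132 (mod 133)
34^12 ≡ 64 (mod 133)
34^18 ≡ 1 (mod 133) ✓
The order of 34 is 18, so the subgroup it generates has 18 elements.
[(Z/133Z)^× : ⟨34⟩] = 108/18 = 6.

6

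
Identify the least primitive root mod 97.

φ(97) = 97 − 1 = 96 = 2^5 · 3.
Test candidates g = 2, 3, … against the prime factors q ∈ {2, 3} of φ(97): g is a generator iff g^(96/q) ≢ 1 for every such q.
g = 2: 2^48 ≡ 1 — hits 1, so not a primitive root.
g = 3: 3^48 ≡ 1 — hits 1, so not a primitive root.
g = 4: 4^48 ≡ 1 — hits 1, so not a primitive root.
g = 5: 5^48 ≡ 96; 5^32 ≡ 35 — none is 1, so 5 is a primitive root.
So 5 is the smallest generator of (Z/97Z)^×.

5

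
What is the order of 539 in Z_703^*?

18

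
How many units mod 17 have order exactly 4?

2

φ(17) = 17 − 1 = 16 = 2^4.
(Z/17Z)^× is cyclic (|G| = 16); a cyclic group of order m has exactly φ(d) elements of each order d | m, and none otherwise.
4 = 2^2 divides 16, and φ(4) = 2.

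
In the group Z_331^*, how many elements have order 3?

2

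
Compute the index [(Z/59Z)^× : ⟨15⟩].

2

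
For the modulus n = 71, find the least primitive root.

7

φ(71) = 71 − 1 = 70 = 2 · 5 · 7.
g is a primitive root iff g^(70/q) ≢ 1 (mod 71) for each prime q ∈ {2, 5, 7}.
g = 2: 2^35 ≡ 1 — hits 1, so not a primitive root.
g = 3: 3^35 ≡ 1 — hits 1, so not a primitive root.
g = 4: 4^35 ≡ 1 — hits 1, so not a primitive root.
g = 5: 5^35 ≡ 1 — hits 1, so not a primitive root.
g = 6: 6^35 ≡ 1 — hits 1, so not a primitive root.
g = 7: 7^35 ≡ 70; 7^14 ≡ 54; 7^10 ≡ 45 — none is 1, so 7 is a primitive root.
The smallest primitive root modulo 71 is 7.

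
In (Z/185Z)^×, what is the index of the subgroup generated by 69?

4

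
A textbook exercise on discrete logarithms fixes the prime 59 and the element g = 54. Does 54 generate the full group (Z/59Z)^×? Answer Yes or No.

φ(59) = 59 − 1 = 58 = 2 · 29.
Test 54^(58/q) mod 59 for each prime factor q of 58:
54^29 ≡ 58 (mod 59)  [q = 2: ≢ 1 ✓]
54^2 ≡ 25 (mod 59)  [q = 29: ≢ 1 ✓]
None equal 1, so ord_59(54) = 58: 54 is a primitive root.

Yes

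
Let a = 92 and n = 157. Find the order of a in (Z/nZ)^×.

52

Since 92 ∈ (Z/157Z)^×, its order divides φ(157) = 157 − 1 = 156 = 2^2 · 3 · 13.
Divisors of 156: 1, 2, 3, 4, 6, 12, 13, 26, 39, 52, 78, 156.
Evaluate successive powers at the divisors of 156:
92^1 ≡ 92
92^2 ≡ 143
92^3 ≡ 125
92^4 ≡ 39
92^6 ≡ 82
92^12 ≡ 130
92^13 ≡ 28
92^26 ≡ 156
92^39 ≡ 129
92^52 ≡ 1
Hence ord(92) = 52.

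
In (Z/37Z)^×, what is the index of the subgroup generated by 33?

4

ord(33) | φ(37) = 37 − 1 = 36 = 2^2 · 3^2.
Divisors of 36: 1, 2, 3, 4, 6, 9, 12, 18, 36.
Test each divisor d:
33^1 ≡ 33 (mod 37)
33^2 ≡ 16 (mod 37)
33^3 ≡ 10 (mod 37)
33^4 ≡ 34 (mod 37)
33^6 ≡ 26 (mod 37)
33^9 ≡ 1 (mod 37) ✓
So ord_37(33) = 9, hence |⟨33⟩| = 9.
Index = |(Z/37Z)^×| / |⟨33⟩| = 36 / 9 = 4.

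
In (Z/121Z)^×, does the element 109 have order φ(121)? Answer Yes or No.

φ(121) = φ(11^2) = 11·(11−1) = 110 = 2 · 5 · 11.
Test 109^(110/q) mod 121 for each prime factor q of 110:
109^55 ≡ 120 (mod 121)  [q = 2: ≢ 1 ✓]
109^22 ≡ 1 (mod 121)  [q = 5: ≡ 1 ✗]
109^10 ≡ 111 (mod 121)  [q = 11: ≢ 1 ✓]
109^22 ≡ 1 shows ord(109) | 22, strictly less than φ(121); not a primitive root.

No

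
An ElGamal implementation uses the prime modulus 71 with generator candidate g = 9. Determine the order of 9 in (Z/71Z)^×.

35

ord(9) | φ(71) = 71 − 1 = 70 = 2 · 5 · 7.
Divisors of 70: 1, 2, 5, 7, 10, 14, 35, 70.
Check 9^d mod 71 for each divisor in increasing order:
9^1 ≡ 9
9^2 ≡ 10
9^5 ≡ 48
9^7 ≡ 54
9^10 ≡ 32
9^14 ≡ 5
9^35 ≡ 1
The smallest such exponent is 35, so the order of 9 is 35.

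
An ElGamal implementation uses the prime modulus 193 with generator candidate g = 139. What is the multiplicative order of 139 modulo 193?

96

ord(139) | φ(193) = 193 − 1 = 192 = 2^6 · 3.
Divisors of 192: 1, 2, 3, 4, 6, 8, 12, 16, 24, 32, 48, 64, 96, 192.
Compute 139^d (mod 193) for the divisors d until we hit 1:
139^1 ≡ 139 (mod 193)
139^2 ≡ 21 (mod 193)
139^3 ≡ 24 (mod 193)
139^4 ≡ 55 (mod 193)
139^6 ≡ 190 (mod 193)
139^8 ≡ 130 (mod 193)
139^12 ≡ 9 (mod 193)
139^16 ≡ 109 (mod 193)
139^24 ≡ 81 (mod 193)
139^32 ≡ 108 (mod 193)
139^48 ≡ 192 (mod 193)
139^64 ≡ 84 (mod 193)
139^96 ≡ 1 (mod 193) ✓
So ord_193(139) = 96.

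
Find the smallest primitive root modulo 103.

φ(103) = 103 − 1 = 102 = 2 · 3 · 17.
g is a primitive root iff g^(102/q) ≢ 1 (mod 103) for each prime q ∈ {2, 3, 17}.
g = 2: 2^51 ≡ 1 — hits 1, so not a primitive root.
g = 3: 3^51 ≡ 102; 3^34 ≡ 1 — hits 1, so not a primitive root.
g = 4: 4^51 ≡ 1 — hits 1, so not a primitive root.
g = 5: 5^51 ≡ 102; 5^34 ≡ 56; 5^6 ≡ 72 — none is 1, so 5 is a primitive root.
Hence the least primitive root of 103 is 5.

5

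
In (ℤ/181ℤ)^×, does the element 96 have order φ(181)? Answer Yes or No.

Yes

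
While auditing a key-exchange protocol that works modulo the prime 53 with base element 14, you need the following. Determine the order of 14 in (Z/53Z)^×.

52

The order of 14 must divide φ(53) = 53 − 1 = 52 = 2^2 · 13.
Divisors of 52: 1, 2, 4, 13, 26, 52.
Evaluate successive powers at the divisors of 52:
14^1 ≡ 14
14^2 ≡ 37
14^4 ≡ 44
14^13 ≡ 23
14^26 ≡ 52
14^52 ≡ 1
So ord_53(14) = 52.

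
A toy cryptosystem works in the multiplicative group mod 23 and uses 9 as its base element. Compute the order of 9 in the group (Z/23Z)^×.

11

ord(9) | φ(23) = 23 − 1 = 22 = 2 · 11.
Divisors of 22: 1, 2, 11, 22.
Compute 9^d (mod 23) for the divisors d until we hit 1:
9^1 ≡ 9 (mod 23)
9^2 ≡ 12 (mod 23)
9^11 ≡ 1 (mod 23) ✓
Hence ord(9) = 11.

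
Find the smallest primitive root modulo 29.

2

φ(29) = 29 − 1 = 28 = 2^2 · 7.
Test candidates g = 2, 3, … against the prime factors q ∈ {2, 7} of φ(29): g is a generator iff g^(28/q) ≢ 1 for every such q.
g = 2: 2^14 ≡ 28; 2^4 ≡ 16 — none is 1, so 2 is a primitive root.
So 2 is the smallest generator of (Z/29Z)^×.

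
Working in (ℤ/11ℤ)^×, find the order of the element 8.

The order of 8 must divide φ(11) = 11 − 1 = 10 = 2 · 5.
Divisors of 10: 1, 2, 5, 10.
Evaluate successive powers at the divisors of 10:
8^1 ≡ 8
8^2 ≡ 9
8^5 ≡ 10
8^10 ≡ 1
So ord_11(8) = 10.

10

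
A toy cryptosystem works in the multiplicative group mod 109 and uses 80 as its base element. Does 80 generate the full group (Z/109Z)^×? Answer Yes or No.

No

φ(109) = 109 − 1 = 108 = 2^2 · 3^3.
Test 80^(108/q) mod 109 for each prime factor q of 108:
80^54 ≡ 1 (mod 109)  [q = 2: ≡ 1 ✗]
80^36 ≡ 63 (mod 109)  [q = 3: ≢ 1 ✓]
Since 80^54 ≡ 1, the order of 80 divides 54 < 108, so 80 is not a primitive root.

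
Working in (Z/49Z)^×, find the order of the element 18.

3

Since 18 ∈ (Z/49Z)^×, its order divides φ(49) = φ(7^2) = 7·(7−1) = 42 = 2 · 3 · 7.
Divisors of 42: 1, 2, 3, 6, 7, 14, 21, 42.
Check 18^d mod 49 for each divisor in increasing order:
18^1 ≡ 18 (mod 49)
18^2 ≡ 30 (mod 49)
18^3 ≡ 1 (mod 49) ✓
Therefore the multiplicative order of 18 modulo 49 is 3.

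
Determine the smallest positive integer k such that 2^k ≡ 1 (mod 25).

The order of 2 must divide φ(25) = φ(5^2) = 5·(5−1) = 20 = 2^2 · 5.
Divisors of 20: 1, 2, 4, 5, 10, 20.
Compute 2^d (mod 25) for the divisors d until we hit 1:
2^1 ≡ 2 (mod 25)
2^2 ≡ 4 (mod 25)
2^4 ≡ 16 (mod 25)
2^5 ≡ 7 (mod 25)
2^10 ≡ 24 (mod 25)
2^20 ≡ 1 (mod 25) ✓
Therefore the multiplicative order of 2 modulo 25 is 20.

20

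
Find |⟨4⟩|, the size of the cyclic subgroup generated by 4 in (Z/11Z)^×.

5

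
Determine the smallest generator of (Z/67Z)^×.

2

φ(67) = 67 − 1 = 66 = 2 · 3 · 11.
g is a primitive root iff g^(66/q) ≢ 1 (mod 67) for each prime q ∈ {2, 3, 11}.
g = 2: 2^33 ≡ 66; 2^22 ≡ 37; 2^6 ≡ 64 — none is 1, so 2 is a primitive root.
Hence the least primitive root of 67 is 2.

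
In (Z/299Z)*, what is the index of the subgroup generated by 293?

By Lagrange's theorem, ord_299(293) divides φ(299) = φ(13·23) = (13−1)·(23−1) = 12·22 = 264 = 2^3 · 3 · 11.
Divisors of 264: 1, 2, 3, 4, 6, 8, 11, 12, 22, 24, 33, 44, 66, 88, 132, 264.
Test each divisor d:
293^1 ≡ 293
293^2 ≡ 36
293^3 ≡ 83
293^4 ≡ 100
293^6 ≡ 12
293^8 ≡ 133
293^11 ≡ 275
293^12 ≡ 144
293^22 ≡ 277
293^24 ≡ 105
293^33 ≡ 229
293^44 ≡ 185
293^66 ≡ 116
293^88 ≡ 139
293^132 ≡ 1
Thus |⟨293⟩| = ord(293) = 132.
The index is φ(299) / ord(293) = 264 / 132 = 2.

2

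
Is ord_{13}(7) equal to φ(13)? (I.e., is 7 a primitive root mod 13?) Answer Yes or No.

Yes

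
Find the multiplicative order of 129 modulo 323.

144

The order of 129 must divide φ(323) = φ(17·19) = (17−1)·(19−1) = 16·18 = 288 = 2^5 · 3^2.
Divisors of 288: 1, 2, 3, 4, 6, 8, 9, 12, 16, 18, 24, 32, 36, 48, 72, 96, 144, 288.
Check 129^d mod 323 for each divisor in increasing order:
129^1 ≡ 129 (mod 323)
129^2 ≡ 168 (mod 323)
129^3 ≡ 31 (mod 323)
129^4 ≡ 123 (mod 323)
129^6 ≡ 315 (mod 323)
129^8 ≡ 271 (mod 323)
129^9 ≡ 75 (mod 323)
129^12 ≡ 64 (mod 323)
129^16 ≡ 120 (mod 323)
129^18 ≡ 134 (mod 323)
129^24 ≡ 220 (mod 323)
129^32 ≡ 188 (mod 323)
129^36 ≡ 191 (mod 323)
129^48 ≡ 273 (mod 323)
129^72 ≡ 305 (mod 323)
129^96 ≡ 239 (mod 323)
129^144 ≡ 1 (mod 323) ✓
Therefore the multiplicative order of 129 modulo 323 is 144.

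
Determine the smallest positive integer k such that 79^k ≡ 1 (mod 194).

By Lagrange's theorem, ord_194(79) divides φ(194) = φ(2)·φ(97) = 1·96 = 96 = 2^5 · 3.
Divisors of 96: 1, 2, 3, 4, 6, 8, 12, 16, 24, 32, 48, 96.
Check 79^d mod 194 for each divisor in increasing order:
79^1 ≡ 79
79^2 ≡ 33
79^3 ≡ 85
79^4 ≡ 119
79^6 ≡ 47
79^8 ≡ 193
79^12 ≡ 75
79^16 ≡ 1
So ord_194(79) = 16.

16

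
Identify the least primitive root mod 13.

2

φ(13) = 13 − 1 = 12 = 2^2 · 3.
g is a primitive root iff g^(12/q) ≢ 1 (mod 13) for each prime q ∈ {2, 3}.
g = 2: 2^6 ≡ 12; 2^4 ≡ 3 — none is 1, so 2 is a primitive root.
Hence the least primitive root of 13 is 2.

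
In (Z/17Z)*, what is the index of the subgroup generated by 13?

4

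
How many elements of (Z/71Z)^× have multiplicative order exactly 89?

0

φ(71) = 71 − 1 = 70 = 2 · 5 · 7.
In a cyclic group of order 70, there are φ(d) elements of order d for each divisor d of 70, and zero for non-divisors.
Since 89 ∤ 70, the count is 0.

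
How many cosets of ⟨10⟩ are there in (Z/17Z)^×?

By Lagrange's theorem, ord_17(10) divides φ(17) = 17 − 1 = 16 = 2^4.
Divisors of 16: 1, 2, 4, 8, 16.
Evaluate successive powers at the divisors of 16:
10^1 ≡ 10
10^2 ≡ 15
10^4 ≡ 4
10^8 ≡ 16
10^16 ≡ 1
So ord_17(10) = 16, hence |⟨10⟩| = 16.
The index is φ(17) / ord(10) = 16 / 16 = 1.

1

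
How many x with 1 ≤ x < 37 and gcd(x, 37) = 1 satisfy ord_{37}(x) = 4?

φ(37) = 37 − 1 = 36 = 2^2 · 3^2.
In a cyclic group of order 36, there are φ(d) elements of order d for each divisor d of 36, and zero for non-divisors.
4 = 2^2 divides 36, and φ(4) = 2.

2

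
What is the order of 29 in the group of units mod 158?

Since 29 ∈ (Z/158Z)^×, its order divides φ(158) = φ(2)·φ(79) = 1·78 = 78 = 2 · 3 · 13.
Divisors of 78: 1, 2, 3, 6, 13, 26, 39, 78.
Test each divisor d:
29^1 ≡ 29 (mod 158)
29^2 ≡ 51 (mod 158)
29^3 ≡ 57 (mod 158)
29^6 ≡ 89 (mod 158)
29^13 ≡ 135 (mod 158)
29^26 ≡ 55 (mod 158)
29^39 ≡ 157 (mod 158)
29^78 ≡ 1 (mod 158) ✓
The smallest such exponent is 78, so the order of 29 is 78.

78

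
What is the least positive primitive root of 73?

φ(73) = 73 − 1 = 72 = 2^3 · 3^2.
g is a primitive root iff g^(72/q) ≢ 1 (mod 73) for each prime q ∈ {2, 3}.
g = 2: 2^36 ≡ 1 — hits 1, so not a primitive root.
g = 3: 3^36 ≡ 1 — hits 1, so not a primitive root.
g = 4: 4^36 ≡ 1 — hits 1, so not a primitive root.
g = 5: 5^36 ≡ 72; 5^24 ≡ 8 — none is 1, so 5 is a primitive root.
So 5 is the smallest generator of (Z/73Z)^×.

5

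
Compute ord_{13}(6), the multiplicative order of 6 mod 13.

12

By Lagrange's theorem, ord_13(6) divides φ(13) = 13 − 1 = 12 = 2^2 · 3.
Divisors of 12: 1, 2, 3, 4, 6, 12.
Compute 6^d (mod 13) for the divisors d until we hit 1:
6^1 ≡ 6 (mod 13)
6^2 ≡ 10 (mod 13)
6^3 ≡ 8 (mod 13)
6^4 ≡ 9 (mod 13)
6^6 ≡ 12 (mod 13)
6^12 ≡ 1 (mod 13) ✓
Hence ord(6) = 12.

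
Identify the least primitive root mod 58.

3

φ(58) = φ(2)·φ(29) = 1·28 = 28 = 2^2 · 7.
g is a primitive root iff g^(28/q) ≢ 1 (mod 58) for each prime q ∈ {2, 7}.
g = 2: gcd(2, 58) = 2 > 1, not a unit — skip.
g = 3: 3^14 ≡ 57; 3^4 ≡ 23 — none is 1, so 3 is a primitive root.
Hence the least primitive root of 58 is 3.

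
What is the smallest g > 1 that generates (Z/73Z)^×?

φ(73) = 73 − 1 = 72 = 2^3 · 3^2.
Test candidates g = 2, 3, … against the prime factors q ∈ {2, 3} of φ(73): g is a generator iff g^(72/q) ≢ 1 for every such q.
g = 2: 2^36 ≡ 1 — hits 1, so not a primitive root.
g = 3: 3^36 ≡ 1 — hits 1, so not a primitive root.
g = 4: 4^36 ≡ 1 — hits 1, so not a primitive root.
g = 5: 5^36 ≡ 72; 5^24 ≡ 8 — none is 1, so 5 is a primitive root.
The smallest primitive root modulo 73 is 5.

5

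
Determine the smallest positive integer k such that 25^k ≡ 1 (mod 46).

Since 25 ∈ (Z/46Z)^×, its order divides φ(46) = φ(2)·φ(23) = 1·22 = 22 = 2 · 11.
Divisors of 22: 1, 2, 11, 22.
Check 25^d mod 46 for each divisor in increasing order:
25^1 ≡ 25 (mod 46)
25^2 ≡ 27 (mod 46)
25^11 ≡ 1 (mod 46) ✓
So ord_46(25) = 11.

11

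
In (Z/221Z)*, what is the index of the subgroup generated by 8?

24

By Lagrange's theorem, ord_221(8) divides φ(221) = φ(13·17) = (13−1)·(17−1) = 12·16 = 192 = 2^6 · 3.
Divisors of 192: 1, 2, 3, 4, 6, 8, 12, 16, 24, 32, 48, 64, 96, 192.
Evaluate successive powers at the divisors of 192:
8^1 ≡ 8 (mod 221)
8^2 ≡ 64 (mod 221)
8^3 ≡ 70 (mod 221)
8^4 ≡ 118 (mod 221)
8^6 ≡ 38 (mod 221)
8^8 ≡ 1 (mod 221) ✓
Thus |⟨8⟩| = ord(8) = 8.
The index is φ(221) / ord(8) = 192 / 8 = 24.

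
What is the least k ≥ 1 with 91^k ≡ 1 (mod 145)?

14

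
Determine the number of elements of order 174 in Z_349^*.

56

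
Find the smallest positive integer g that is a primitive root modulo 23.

5

φ(23) = 23 − 1 = 22 = 2 · 11.
Test candidates g = 2, 3, … against the prime factors q ∈ {2, 11} of φ(23): g is a generator iff g^(22/q) ≢ 1 for every such q.
g = 2: 2^11 ≡ 1 — hits 1, so not a primitive root.
g = 3: 3^11 ≡ 1 — hits 1, so not a primitive root.
g = 4: 4^11 ≡ 1 — hits 1, so not a primitive root.
g = 5: 5^11 ≡ 22; 5^2 ≡ 2 — none is 1, so 5 is a primitive root.
The smallest primitive root modulo 23 is 5.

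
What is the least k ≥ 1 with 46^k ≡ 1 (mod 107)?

ord(46) | φ(107) = 107 − 1 = 106 = 2 · 53.
Divisors of 106: 1, 2, 53, 106.
Test each divisor d:
46^1 ≡ 46 (mod 107)
46^2 ≡ 83 (mod 107)
46^53 ≡ 106 (mod 107)
46^106 ≡ 1 (mod 107) ✓
Hence ord(46) = 106.

106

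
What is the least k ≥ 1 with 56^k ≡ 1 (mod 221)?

48

Since 56 ∈ (Z/221Z)^×, its order divides φ(221) = φ(13·17) = (13−1)·(17−1) = 12·16 = 192 = 2^6 · 3.
Divisors of 192: 1, 2, 3, 4, 6, 8, 12, 16, 24, 32, 48, 64, 96, 192.
Test each divisor d:
56^1 ≡ 56 (mod 221)
56^2 ≡ 42 (mod 221)
56^3 ≡ 142 (mod 221)
56^4 ≡ 217 (mod 221)
56^6 ≡ 53 (mod 221)
56^8 ≡ 16 (mod 221)
56^12 ≡ 157 (mod 221)
56^16 ≡ 35 (mod 221)
56^24 ≡ 118 (mod 221)
56^32 ≡ 120 (mod 221)
56^48 ≡ 1 (mod 221) ✓
The smallest such exponent is 48, so the order of 56 is 48.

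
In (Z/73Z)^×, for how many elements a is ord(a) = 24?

φ(73) = 73 − 1 = 72 = 2^3 · 3^2.
(Z/73Z)^× is cyclic (|G| = 72); a cyclic group of order m has exactly φ(d) elements of each order d | m, and none otherwise.
24 = 2^3 · 3 divides 72, and φ(24) = 8.

8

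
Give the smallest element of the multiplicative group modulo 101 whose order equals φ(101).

2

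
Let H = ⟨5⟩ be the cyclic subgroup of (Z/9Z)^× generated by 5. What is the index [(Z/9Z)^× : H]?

1

Since 5 ∈ (Z/9Z)^×, its order divides φ(9) = φ(3^2) = 3·(3−1) = 6 = 2 · 3.
Divisors of 6: 1, 2, 3, 6.
Check 5^d mod 9 for each divisor in increasing order:
5^1 ≡ 5 (mod 9)
5^2 ≡ 7 (mod 9)
5^3 ≡ 8 (mod 9)
5^6 ≡ 1 (mod 9) ✓
Thus |⟨5⟩| = ord(5) = 6.
[(Z/9Z)^× : ⟨5⟩] = 6/6 = 1.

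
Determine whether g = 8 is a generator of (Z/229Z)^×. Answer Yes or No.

No

φ(229) = 229 − 1 = 228 = 2^2 · 3 · 19.
An element g generates (Z/229Z)^× iff g^(228/q) ≢ 1 (mod 229) for each prime q ∈ {2, 3, 19}.
8^114 ≡ 228 (mod 229)  [q = 2: ≢ 1 ✓]
8^76 ≡ 1 (mod 229)  [q = 3: ≡ 1 ✗]
8^12 ≡ 57 (mod 229)  [q = 19: ≢ 1 ✓]
8^76 ≡ 1 shows ord(8) | 76, strictly less than φ(229); not a primitive root.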